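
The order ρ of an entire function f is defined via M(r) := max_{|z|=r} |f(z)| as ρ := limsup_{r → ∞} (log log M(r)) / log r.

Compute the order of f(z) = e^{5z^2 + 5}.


|e^{5z^2 + 5}| = e^{Re(5·z^2) + 5} ≤ e^{5|z|^2 + 5} = e^{5r^2 + 5} on |z| = r, so ρ ≤ 2. Choosing z on |z|=r so that 5·z^2 is real positive (always possible by picking arg z appropriately) gives |f(z)| = e^{5r^2 + 5}, matching the bound. The additive constant 5 does not affect log log M(r) ~ 2·log r. Hence ρ = 2.
Therefore ρ = 2.

Order ρ = 2.


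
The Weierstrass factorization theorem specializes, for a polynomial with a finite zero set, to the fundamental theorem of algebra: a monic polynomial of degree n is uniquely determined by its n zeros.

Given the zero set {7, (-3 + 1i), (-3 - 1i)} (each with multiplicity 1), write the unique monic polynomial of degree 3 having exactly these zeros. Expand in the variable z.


The polynomial is p(z) = ∏_{α ∈ S} (z − α), where S = {7, (-3 + 1i), (-3 - 1i)}.
Expanding the product yields: p(z) = z^3 -z^2 -32·z -70.
Note conjugate pairs combine to real quadratics: (z − (-3+1i))(z − (-3−1i)) = z² + 6z + 10.
The resulting polynomial has degree 3 and real coefficients as required.

p(z) = z^3 -z^2 -32·z -70.


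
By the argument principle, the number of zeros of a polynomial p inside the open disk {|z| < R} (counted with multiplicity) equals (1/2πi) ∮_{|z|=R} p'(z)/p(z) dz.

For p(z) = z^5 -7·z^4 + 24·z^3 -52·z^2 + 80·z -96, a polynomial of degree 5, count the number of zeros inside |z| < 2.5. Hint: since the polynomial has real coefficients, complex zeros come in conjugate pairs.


The zeros of p are: 3, (2 + 2i), (2 - 2i), (0 + 2i), (0 - 2i).
Their magnitudes are: 3, 2.828, 2.828, 2, 2.
Zeros with |z| < R = 2.5: (0 + 2i), (0 - 2i).
Count = 2.
By the argument principle, (1/2πi) ∮_{|z|=R} p'(z)/p(z) dz equals exactly this count.

Number of zeros inside |z| < 2.5: 2.


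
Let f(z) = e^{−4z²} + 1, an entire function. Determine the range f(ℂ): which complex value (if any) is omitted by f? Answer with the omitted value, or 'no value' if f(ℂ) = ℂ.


Little Picard bounds the complement of f(ℂ) to at most one point.
The exponent g(z) = −4z² is a nonconstant polynomial, hence surjective onto ℂ. So e^{g(z)} takes every value in {e^w : w ∈ ℂ} = ℂ ∖ {0}. Adding 1 shifts the range to ℂ ∖ {1}. f omits exactly 1.

Omitted value: 1.


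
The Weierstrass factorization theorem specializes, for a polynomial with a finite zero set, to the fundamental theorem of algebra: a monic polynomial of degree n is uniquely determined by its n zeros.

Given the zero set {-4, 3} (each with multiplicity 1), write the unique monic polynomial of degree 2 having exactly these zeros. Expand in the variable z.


The polynomial is p(z) = ∏_{α ∈ S} (z − α), where S = {-4, 3}.
Expanding the product yields: p(z) = z^2 + z -12.
The resulting polynomial has degree 2 and real coefficients as required.

p(z) = z^2 + z -12.


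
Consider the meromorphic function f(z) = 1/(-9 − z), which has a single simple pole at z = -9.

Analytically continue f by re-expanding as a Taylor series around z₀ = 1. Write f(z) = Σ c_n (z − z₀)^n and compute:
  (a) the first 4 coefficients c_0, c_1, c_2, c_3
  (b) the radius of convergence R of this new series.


Let w = z − z₀, so z = z₀ + w.
Then -9 − z = -9 − (z₀ + w) = (-9 − z₀) − w = -10 − w.
f(z) = 1/(-10 − w) = (1/(-10)) · 1/(1 − w/(-10)) = Σ_{n≥0} w^n / (-10)^(n+1).
So c_n = 1/(-10)^(n+1):
  c_0 = 1/(-10)^1 = -1/10.
  c_1 = 1/(-10)^2 = 1/100.
  c_2 = 1/(-10)^3 = -1/1000.
  c_3 = 1/(-10)^4 = 1/10000.
The series is valid for |w/d| < 1, i.e. |z − z₀| < |d|.
Radius of convergence: R = |-9 − z₀| = |-10| = 10 (distance from z₀ to the singularity z = -9).

c_0 = -1/10, c_1 = 1/100, c_2 = -1/1000, c_3 = 1/10000; R = 10.


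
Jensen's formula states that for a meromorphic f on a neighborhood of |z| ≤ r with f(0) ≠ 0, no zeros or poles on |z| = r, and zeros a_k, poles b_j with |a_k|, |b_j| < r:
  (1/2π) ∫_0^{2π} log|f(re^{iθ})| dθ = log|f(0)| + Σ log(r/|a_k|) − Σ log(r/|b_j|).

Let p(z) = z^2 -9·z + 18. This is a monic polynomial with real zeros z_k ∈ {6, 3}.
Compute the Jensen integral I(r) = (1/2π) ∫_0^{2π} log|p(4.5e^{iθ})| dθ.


Zeros: 3, 6; r = 4.5.
Inside |z| < r: 3. Outside (|z| ≥ r): 6.
p(0) = 18, so log|p(0)| = log(18) = 2.8904.
Apply Jensen: I(r) = log|p(0)| + Σ_k log(r/|z_k|), summed over zeros inside |z| < r.
  log(r/|z_k|) for z_k = 3: log(4.5/3) = 0.4055
  Outside zeros (6) contribute nothing to the Jensen sum.
Sum over inside zeros: 0.4055.
I(r) = log|p(0)| + (inside sum) = 2.8904 + 0.4055 = 3.2958.
Note: since some zeros are outside |z| ≤ r, the simplified n·log(r) form does NOT apply — only the inside zeros contribute.

I(r) ≈ 3.2958.


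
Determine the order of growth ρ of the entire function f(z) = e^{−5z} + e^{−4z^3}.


Each summand is entire of order 1 and 3 respectively (as in the single-exponential case). The order of a sum is at most the max of the orders, so ρ ≤ 3. For the lower bound: on |z|=r choose arg z so that -4z^3 is real positive; then |e^{-4z^3}| = e^{4r^3} while |e^{-5z}| ≤ e^{5r^1} = o(e^{4r^3}). So |f| ≥ e^{4r^3}(1 − o(1)) and ρ ≥ 3. Hence ρ = max(1, 3) = 3.
Therefore ρ = 3.

Order ρ = 3.


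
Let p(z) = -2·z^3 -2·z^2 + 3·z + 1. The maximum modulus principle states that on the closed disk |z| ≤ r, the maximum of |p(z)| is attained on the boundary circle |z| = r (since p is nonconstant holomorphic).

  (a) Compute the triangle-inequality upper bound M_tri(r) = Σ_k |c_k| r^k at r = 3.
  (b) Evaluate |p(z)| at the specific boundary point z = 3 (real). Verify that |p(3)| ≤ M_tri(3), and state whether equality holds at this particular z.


Coefficients: c_0 = 1, c_1 = 3, c_2 = -2, c_3 = -2. Radius r = 3.
Part (a). Triangle bound: M_tri(r) = Σ_k |c_k| r^k
  = |1|·3^0 + |3|·3^1 + |-2|·3^2 + |-2|·3^3
  = 1 + 9 + 18 + 54 = 82.
This bounds M(r) := max_{|z|=r} |p(z)| from above; equality holds iff all terms c_k z^k can be made to align in phase at a single z on |z|=r.
Part (b). At z = 3 (real, on the circle |z| = r):
  p(3) = (1)·3^0 + (3)·3^1 + (-2)·3^2 + (-2)·3^3 = -62.
  |p(3)| = 62.
Check: |p(3)| = 62 ≤ 82 = M_tri(3). ✓ Equality does not hold at z = 3 (the coefficients have mixed signs, so the terms do not all align in phase there).

M_tri(3) = 82; |p(3)| = 62; equality at z=3: no.


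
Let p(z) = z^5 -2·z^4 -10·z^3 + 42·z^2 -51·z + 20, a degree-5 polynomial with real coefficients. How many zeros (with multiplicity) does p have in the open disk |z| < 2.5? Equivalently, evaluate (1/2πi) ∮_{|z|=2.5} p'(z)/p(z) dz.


The zeros of p are: -4, (2 + 1i), (2 - 1i), 1, 1.
Their magnitudes are: 4, 2.236, 2.236, 1, 1.
Zeros with |z| < R = 2.5: (2 + 1i), (2 - 1i), 1, 1.
Count = 4.
By the argument principle, (1/2πi) ∮_{|z|=R} p'(z)/p(z) dz equals exactly this count.

Number of zeros inside |z| < 2.5: 4.


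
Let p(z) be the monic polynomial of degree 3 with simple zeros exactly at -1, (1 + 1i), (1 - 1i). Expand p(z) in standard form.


The polynomial is p(z) = ∏_{α ∈ S} (z − α), where S = {-1, (1 + 1i), (1 - 1i)}.
Expanding the product yields: p(z) = z^3 -z^2 + 2.
Note conjugate pairs combine to real quadratics: (z − (1+1i))(z − (1−1i)) = z² − 2z + 2.
The resulting polynomial has degree 3 and real coefficients as required.

p(z) = z^3 -z^2 + 2.


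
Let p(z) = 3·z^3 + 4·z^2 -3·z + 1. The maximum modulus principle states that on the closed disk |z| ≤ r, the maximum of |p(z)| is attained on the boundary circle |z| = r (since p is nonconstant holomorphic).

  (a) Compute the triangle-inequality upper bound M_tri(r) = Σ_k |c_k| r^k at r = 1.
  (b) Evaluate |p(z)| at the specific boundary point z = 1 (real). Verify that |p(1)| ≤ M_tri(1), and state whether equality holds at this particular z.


Coefficients: c_0 = 1, c_1 = -3, c_2 = 4, c_3 = 3. Radius r = 1.
Part (a). Triangle bound: M_tri(r) = Σ_k |c_k| r^k
  = |1|·1^0 + |-3|·1^1 + |4|·1^2 + |3|·1^3
  = 1 + 3 + 4 + 3 = 11.
This bounds M(r) := max_{|z|=r} |p(z)| from above; equality holds iff all terms c_k z^k can be made to align in phase at a single z on |z|=r.
Part (b). At z = 1 (real, on the circle |z| = r):
  p(1) = (1)·1^0 + (-3)·1^1 + (4)·1^2 + (3)·1^3 = 5.
  |p(1)| = 5.
Check: |p(1)| = 5 ≤ 11 = M_tri(1). ✓ Equality does not hold at z = 1 (the coefficients have mixed signs, so the terms do not all align in phase there).

M_tri(1) = 11; |p(1)| = 5; equality at z=1: no.


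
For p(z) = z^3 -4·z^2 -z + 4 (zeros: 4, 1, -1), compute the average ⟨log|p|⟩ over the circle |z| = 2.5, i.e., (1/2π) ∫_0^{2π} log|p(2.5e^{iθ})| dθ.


Zeros: -1, 1, 4; r = 2.5.
Inside |z| < r: -1, 1. Outside (|z| ≥ r): 4.
p(0) = 4, so log|p(0)| = log(4) = 1.3863.
Apply Jensen: I(r) = log|p(0)| + Σ_k log(r/|z_k|), summed over zeros inside |z| < r.
  log(r/|z_k|) for z_k = 1: log(2.5/1) = 0.9163
  log(r/|z_k|) for z_k = -1: log(2.5/1) = 0.9163
  Outside zeros (4) contribute nothing to the Jensen sum.
Sum over inside zeros: 1.8326.
I(r) = log|p(0)| + (inside sum) = 1.3863 + 1.8326 = 3.2189.
Note: since some zeros are outside |z| ≤ r, the simplified n·log(r) form does NOT apply — only the inside zeros contribute.

I(r) ≈ 3.2189.


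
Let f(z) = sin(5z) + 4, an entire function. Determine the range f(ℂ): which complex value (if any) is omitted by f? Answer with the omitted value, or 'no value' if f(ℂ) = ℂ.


Little Picard bounds the complement of f(ℂ) to at most one point.
sin is entire and surjective onto ℂ: for every w ∈ ℂ, sin(ζ) = w has a solution ζ ∈ ℂ (e.g., via the complex inverse arcsin). With ζ = 5z this gives z = ζ/(5). Then 1·sin(5z) takes every value in 1·ℂ = ℂ, and adding 4 is a bijection of ℂ. So f is surjective and omits no value. (Note: only on the real line is sin bounded by [−1, 1].)

Omitted value: no value.


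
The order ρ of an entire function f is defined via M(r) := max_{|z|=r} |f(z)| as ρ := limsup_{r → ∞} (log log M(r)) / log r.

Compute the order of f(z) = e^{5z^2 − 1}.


|e^{5z^2 − 1}| = e^{Re(5·z^2) + -1} ≤ e^{5|z|^2 + -1} = e^{5r^2 + -1} on |z| = r, so ρ ≤ 2. Choosing z on |z|=r so that 5·z^2 is real positive (always possible by picking arg z appropriately) gives |f(z)| = e^{5r^2 + -1}, matching the bound. The additive constant -1 does not affect log log M(r) ~ 2·log r. Hence ρ = 2.
Therefore ρ = 2.

Order ρ = 2.


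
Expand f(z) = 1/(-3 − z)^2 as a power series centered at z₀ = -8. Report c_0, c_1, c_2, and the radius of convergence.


Let w = z − z₀, so z = z₀ + w.
Then -3 − z = -3 − (z₀ + w) = (-3 − z₀) − w = 5 − w.
f(z) = 1/(5 − w)^2 = (1/(5)^2) · (1 − w/(5))^{−2}.
By the binomial series (1−u)^{−2} = Σ_{n≥0} C(n+1, 1) u^n for |u|<1, with u = w/(5):
  c_n = C(n+1, 1) / (5)^(n+2).
  c_0 = 1/(5)^2 = 1/25.
  c_1 = 2/(5)^3 = 2/125.
  c_2 = 3/(5)^4 = 3/625.
The series is valid for |w/d| < 1, i.e. |z − z₀| < |d|.
Radius of convergence: R = |-3 − z₀| = |5| = 5 (distance from z₀ to the singularity z = -3).

c_0 = 1/25, c_1 = 2/125, c_2 = 3/625; R = 5.


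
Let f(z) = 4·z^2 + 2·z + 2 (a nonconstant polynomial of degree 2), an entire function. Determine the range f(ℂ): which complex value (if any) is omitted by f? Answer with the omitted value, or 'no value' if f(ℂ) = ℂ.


Little Picard bounds the complement of f(ℂ) to at most one point.
For every w ∈ ℂ, the equation p(z) − w = 0 is a nonconstant polynomial in z and hence has at least one root by the fundamental theorem of algebra. So p is surjective onto ℂ, omitting no value.

Omitted value: no value.


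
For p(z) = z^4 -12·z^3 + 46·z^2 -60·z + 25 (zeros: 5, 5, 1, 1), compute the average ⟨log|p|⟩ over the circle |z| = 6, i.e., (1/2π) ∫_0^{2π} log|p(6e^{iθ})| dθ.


Zeros: 1, 1, 5, 5; r = 6.
Inside |z| < r: 1, 1, 5, 5. Outside (|z| ≥ r): ∅.
p(0) = 25, so log|p(0)| = log(25) = 3.2189.
Apply Jensen: I(r) = log|p(0)| + Σ_k log(r/|z_k|), summed over zeros inside |z| < r.
  log(r/|z_k|) for z_k = 5: log(6/5) = 0.1823
  log(r/|z_k|) for z_k = 5: log(6/5) = 0.1823
  log(r/|z_k|) for z_k = 1: log(6/1) = 1.7918
  log(r/|z_k|) for z_k = 1: log(6/1) = 1.7918
Sum over inside zeros: 3.9482.
I(r) = log|p(0)| + (inside sum) = 3.2189 + 3.9482 = 7.1670.
Closed form (all zeros inside, monic): I(r) = n·log(r) = 4·log(6) = 7.1670. ✓

I(r) ≈ 7.1670.


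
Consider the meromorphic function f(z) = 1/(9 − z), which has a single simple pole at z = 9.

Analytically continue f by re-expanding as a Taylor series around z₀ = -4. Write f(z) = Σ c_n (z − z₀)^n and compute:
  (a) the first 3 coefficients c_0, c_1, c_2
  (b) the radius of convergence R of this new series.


Let w = z − z₀, so z = z₀ + w.
Then 9 − z = 9 − (z₀ + w) = (9 − z₀) − w = 13 − w.
f(z) = 1/(13 − w) = (1/(13)) · 1/(1 − w/(13)) = Σ_{n≥0} w^n / (13)^(n+1).
So c_n = 1/(13)^(n+1):
  c_0 = 1/(13)^1 = 1/13.
  c_1 = 1/(13)^2 = 1/169.
  c_2 = 1/(13)^3 = 1/2197.
The series is valid for |w/d| < 1, i.e. |z − z₀| < |d|.
Radius of convergence: R = |9 − z₀| = |13| = 13 (distance from z₀ to the singularity z = 9).

c_0 = 1/13, c_1 = 1/169, c_2 = 1/2197; R = 13.


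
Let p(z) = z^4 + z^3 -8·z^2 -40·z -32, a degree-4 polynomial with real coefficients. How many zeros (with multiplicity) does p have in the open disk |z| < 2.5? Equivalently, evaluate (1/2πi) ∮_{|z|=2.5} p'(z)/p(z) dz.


The zeros of p are: (-2 + 2i), (-2 - 2i), 4, -1.
Their magnitudes are: 2.828, 2.828, 4, 1.
Zeros with |z| < R = 2.5: -1.
Count = 1.
By the argument principle, (1/2πi) ∮_{|z|=R} p'(z)/p(z) dz equals exactly this count.

Number of zeros inside |z| < 2.5: 1.


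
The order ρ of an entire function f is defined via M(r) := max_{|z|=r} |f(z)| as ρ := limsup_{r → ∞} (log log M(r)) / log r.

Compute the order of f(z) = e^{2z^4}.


|e^{2z^4}| = e^{Re(2·z^4) + 0} ≤ e^{2|z|^4 + 0} = e^{2r^4 + 0} on |z| = r, so ρ ≤ 4. Choosing z on |z|=r so that 2·z^4 is real positive (always possible by picking arg z appropriately) gives |f(z)| = e^{2r^4 + 0}, matching the bound. The additive constant 0 does not affect log log M(r) ~ 4·log r. Hence ρ = 4.
Therefore ρ = 4.

Order ρ = 4.


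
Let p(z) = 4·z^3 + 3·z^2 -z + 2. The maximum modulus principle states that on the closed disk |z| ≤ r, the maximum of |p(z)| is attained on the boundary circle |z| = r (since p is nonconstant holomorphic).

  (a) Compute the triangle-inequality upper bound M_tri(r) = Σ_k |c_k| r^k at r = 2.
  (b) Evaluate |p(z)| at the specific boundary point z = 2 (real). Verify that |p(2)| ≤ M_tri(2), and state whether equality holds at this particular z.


Coefficients: c_0 = 2, c_1 = -1, c_2 = 3, c_3 = 4. Radius r = 2.
Part (a). Triangle bound: M_tri(r) = Σ_k |c_k| r^k
  = |2|·2^0 + |-1|·2^1 + |3|·2^2 + |4|·2^3
  = 2 + 2 + 12 + 32 = 48.
This bounds M(r) := max_{|z|=r} |p(z)| from above; equality holds iff all terms c_k z^k can be made to align in phase at a single z on |z|=r.
Part (b). At z = 2 (real, on the circle |z| = r):
  p(2) = (2)·2^0 + (-1)·2^1 + (3)·2^2 + (4)·2^3 = 44.
  |p(2)| = 44.
Check: |p(2)| = 44 ≤ 48 = M_tri(2). ✓ Equality does not hold at z = 2 (the coefficients have mixed signs, so the terms do not all align in phase there).

M_tri(2) = 48; |p(2)| = 44; equality at z=2: no.


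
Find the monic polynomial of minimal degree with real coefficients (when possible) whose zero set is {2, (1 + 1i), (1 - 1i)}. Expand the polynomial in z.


The polynomial is p(z) = ∏_{α ∈ S} (z − α), where S = {2, (1 + 1i), (1 - 1i)}.
Expanding the product yields: p(z) = z^3 -4·z^2 + 6·z -4.
Note conjugate pairs combine to real quadratics: (z − (1+1i))(z − (1−1i)) = z² − 2z + 2.
The resulting polynomial has degree 3 and real coefficients as required.

p(z) = z^3 -4·z^2 + 6·z -4.


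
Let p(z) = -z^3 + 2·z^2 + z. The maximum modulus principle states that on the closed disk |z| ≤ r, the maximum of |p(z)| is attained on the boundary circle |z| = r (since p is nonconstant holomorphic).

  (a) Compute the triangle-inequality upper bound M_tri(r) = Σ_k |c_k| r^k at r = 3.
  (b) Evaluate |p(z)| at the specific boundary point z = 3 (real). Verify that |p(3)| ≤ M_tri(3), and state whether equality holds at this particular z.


Coefficients: c_0 = 0, c_1 = 1, c_2 = 2, c_3 = -1. Radius r = 3.
Part (a). Triangle bound: M_tri(r) = Σ_k |c_k| r^k
  = |0|·3^0 + |1|·3^1 + |2|·3^2 + |-1|·3^3
  = 0 + 3 + 18 + 27 = 48.
This bounds M(r) := max_{|z|=r} |p(z)| from above; equality holds iff all terms c_k z^k can be made to align in phase at a single z on |z|=r.
Part (b). At z = 3 (real, on the circle |z| = r):
  p(3) = (0)·3^0 + (1)·3^1 + (2)·3^2 + (-1)·3^3 = -6.
  |p(3)| = 6.
Check: |p(3)| = 6 ≤ 48 = M_tri(3). ✓ Equality does not hold at z = 3 (the coefficients have mixed signs, so the terms do not all align in phase there).

M_tri(3) = 48; |p(3)| = 6; equality at z=3: no.


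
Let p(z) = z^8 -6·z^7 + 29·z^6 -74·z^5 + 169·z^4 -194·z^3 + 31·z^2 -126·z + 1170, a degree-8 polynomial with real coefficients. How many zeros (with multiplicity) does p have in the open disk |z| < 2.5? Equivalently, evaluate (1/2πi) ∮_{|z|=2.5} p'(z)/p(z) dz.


The zeros of p are: (-1 + 1i), (-1 - 1i), (2 + 3i), (2 - 3i), (2 + 1i), (2 - 1i), (0 + 3i), (0 - 3i).
Their magnitudes are: 1.414, 1.414, 3.606, 3.606, 2.236, 2.236, 3, 3.
Zeros with |z| < R = 2.5: (-1 + 1i), (-1 - 1i), (2 + 1i), (2 - 1i).
Count = 4.
By the argument principle, (1/2πi) ∮_{|z|=R} p'(z)/p(z) dz equals exactly this count.

Number of zeros inside |z| < 2.5: 4.


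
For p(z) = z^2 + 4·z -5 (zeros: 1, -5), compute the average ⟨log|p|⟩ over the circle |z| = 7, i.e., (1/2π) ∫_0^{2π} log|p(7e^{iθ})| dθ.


Zeros: -5, 1; r = 7.
Inside |z| < r: -5, 1. Outside (|z| ≥ r): ∅.
p(0) = -5, so log|p(0)| = log(5) = 1.6094.
Apply Jensen: I(r) = log|p(0)| + Σ_k log(r/|z_k|), summed over zeros inside |z| < r.
  log(r/|z_k|) for z_k = 1: log(7/1) = 1.9459
  log(r/|z_k|) for z_k = -5: log(7/5) = 0.3365
Sum over inside zeros: 2.2824.
I(r) = log|p(0)| + (inside sum) = 1.6094 + 2.2824 = 3.8918.
Closed form (all zeros inside, monic): I(r) = n·log(r) = 2·log(7) = 3.8918. ✓

I(r) ≈ 3.8918.


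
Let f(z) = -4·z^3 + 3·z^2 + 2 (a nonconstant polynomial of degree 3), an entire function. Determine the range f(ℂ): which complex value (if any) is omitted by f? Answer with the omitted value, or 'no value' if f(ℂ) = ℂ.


Little Picard bounds the complement of f(ℂ) to at most one point.
For every w ∈ ℂ, the equation p(z) − w = 0 is a nonconstant polynomial in z and hence has at least one root by the fundamental theorem of algebra. So p is surjective onto ℂ, omitting no value.

Omitted value: no value.


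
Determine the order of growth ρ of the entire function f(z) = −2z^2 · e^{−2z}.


M(r) = max_{|z|=r} |-2|·|z|^2·|e^{−2z}| = 2·r^2 · e^{2r^1} (the factors attain their maxima compatibly on |z|=r). Then log M(r) = log 2 + 2·log r + 2r^1, dominated by the last term, so log log M(r) ~ 1·log r. The polynomial factor -2z^2 contributes only a log r term and does not affect the order. ρ = 1.
Therefore ρ = 1.

Order ρ = 1.


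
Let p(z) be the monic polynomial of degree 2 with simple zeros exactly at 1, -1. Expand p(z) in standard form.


The polynomial is p(z) = ∏_{α ∈ S} (z − α), where S = {1, -1}.
Expanding the product yields: p(z) = z^2 -1.
The resulting polynomial has degree 2 and real coefficients as required.

p(z) = z^2 -1.


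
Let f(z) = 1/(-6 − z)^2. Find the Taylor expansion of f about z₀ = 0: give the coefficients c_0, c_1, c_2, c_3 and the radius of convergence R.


Let w = z − z₀, so z = z₀ + w.
Then -6 − z = -6 − (z₀ + w) = (-6 − z₀) − w = -6 − w.
f(z) = 1/(-6 − w)^2 = (1/(-6)^2) · (1 − w/(-6))^{−2}.
By the binomial series (1−u)^{−2} = Σ_{n≥0} C(n+1, 1) u^n for |u|<1, with u = w/(-6):
  c_n = C(n+1, 1) / (-6)^(n+2).
  c_0 = 1/(-6)^2 = 1/36.
  c_1 = 2/(-6)^3 = -1/108.
  c_2 = 3/(-6)^4 = 1/432.
  c_3 = 4/(-6)^5 = -1/1944.
The series is valid for |w/d| < 1, i.e. |z − z₀| < |d|.
Radius of convergence: R = |-6 − z₀| = |-6| = 6 (distance from z₀ to the singularity z = -6).

c_0 = 1/36, c_1 = -1/108, c_2 = 1/432, c_3 = -1/1944; R = 6.


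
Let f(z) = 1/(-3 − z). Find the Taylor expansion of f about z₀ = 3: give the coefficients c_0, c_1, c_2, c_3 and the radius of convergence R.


Let w = z − z₀, so z = z₀ + w.
Then -3 − z = -3 − (z₀ + w) = (-3 − z₀) − w = -6 − w.
f(z) = 1/(-6 − w) = (1/(-6)) · 1/(1 − w/(-6)) = Σ_{n≥0} w^n / (-6)^(n+1).
So c_n = 1/(-6)^(n+1):
  c_0 = 1/(-6)^1 = -1/6.
  c_1 = 1/(-6)^2 = 1/36.
  c_2 = 1/(-6)^3 = -1/216.
  c_3 = 1/(-6)^4 = 1/1296.
The series is valid for |w/d| < 1, i.e. |z − z₀| < |d|.
Radius of convergence: R = |-3 − z₀| = |-6| = 6 (distance from z₀ to the singularity z = -3).

c_0 = -1/6, c_1 = 1/36, c_2 = -1/216, c_3 = 1/1296; R = 6.


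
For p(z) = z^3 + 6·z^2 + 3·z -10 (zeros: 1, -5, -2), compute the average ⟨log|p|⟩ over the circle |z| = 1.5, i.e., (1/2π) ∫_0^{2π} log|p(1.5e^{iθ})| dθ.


Zeros: -5, -2, 1; r = 1.5.
Inside |z| < r: 1. Outside (|z| ≥ r): -5, -2.
p(0) = -10, so log|p(0)| = log(10) = 2.3026.
Apply Jensen: I(r) = log|p(0)| + Σ_k log(r/|z_k|), summed over zeros inside |z| < r.
  log(r/|z_k|) for z_k = 1: log(1.5/1) = 0.4055
  Outside zeros (-5, -2) contribute nothing to the Jensen sum.
Sum over inside zeros: 0.4055.
I(r) = log|p(0)| + (inside sum) = 2.3026 + 0.4055 = 2.7081.
Note: since some zeros are outside |z| ≤ r, the simplified n·log(r) form does NOT apply — only the inside zeros contribute.

I(r) ≈ 2.7081.


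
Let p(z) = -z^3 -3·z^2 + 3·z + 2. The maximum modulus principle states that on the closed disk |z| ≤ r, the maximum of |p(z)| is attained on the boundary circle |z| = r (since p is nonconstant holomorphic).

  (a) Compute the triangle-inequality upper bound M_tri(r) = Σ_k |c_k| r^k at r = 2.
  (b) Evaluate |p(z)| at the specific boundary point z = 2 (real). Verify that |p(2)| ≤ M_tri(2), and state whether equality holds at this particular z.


Coefficients: c_0 = 2, c_1 = 3, c_2 = -3, c_3 = -1. Radius r = 2.
Part (a). Triangle bound: M_tri(r) = Σ_k |c_k| r^k
  = |2|·2^0 + |3|·2^1 + |-3|·2^2 + |-1|·2^3
  = 2 + 6 + 12 + 8 = 28.
This bounds M(r) := max_{|z|=r} |p(z)| from above; equality holds iff all terms c_k z^k can be made to align in phase at a single z on |z|=r.
Part (b). At z = 2 (real, on the circle |z| = r):
  p(2) = (2)·2^0 + (3)·2^1 + (-3)·2^2 + (-1)·2^3 = -12.
  |p(2)| = 12.
Check: |p(2)| = 12 ≤ 28 = M_tri(2). ✓ Equality does not hold at z = 2 (the coefficients have mixed signs, so the terms do not all align in phase there).

M_tri(2) = 28; |p(2)| = 12; equality at z=2: no.


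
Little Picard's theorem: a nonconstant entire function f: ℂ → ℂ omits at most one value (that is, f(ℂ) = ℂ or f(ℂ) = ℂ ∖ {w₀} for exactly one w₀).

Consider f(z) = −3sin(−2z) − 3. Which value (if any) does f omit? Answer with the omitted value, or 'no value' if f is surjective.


Little Picard bounds the complement of f(ℂ) to at most one point.
sin is entire and surjective onto ℂ: for every w ∈ ℂ, sin(ζ) = w has a solution ζ ∈ ℂ (e.g., via the complex inverse arcsin). With ζ = −2z this gives z = ζ/(-2). Then -3·sin(−2z) takes every value in -3·ℂ = ℂ, and adding -3 is a bijection of ℂ. So f is surjective and omits no value. (Note: only on the real line is sin bounded by [−1, 1].)

Omitted value: no value.


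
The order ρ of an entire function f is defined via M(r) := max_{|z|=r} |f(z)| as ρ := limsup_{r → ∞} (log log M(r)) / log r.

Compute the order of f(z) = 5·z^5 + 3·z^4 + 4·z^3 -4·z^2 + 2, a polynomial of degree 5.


|f(z)| ≤ Σ|c_k|·r^k = O(r^5) as r → ∞. Polynomial growth is O(e^{r^ε}) for every ε > 0 (since r^5/e^{r^ε} → 0), so ρ ≤ ε for all ε > 0, i.e. ρ = 0. Every nonconstant polynomial has order 0.
Therefore ρ = 0.

Order ρ = 0.


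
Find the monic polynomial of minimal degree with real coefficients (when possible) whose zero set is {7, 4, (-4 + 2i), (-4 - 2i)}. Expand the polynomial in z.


The polynomial is p(z) = ∏_{α ∈ S} (z − α), where S = {7, 4, (-4 + 2i), (-4 - 2i)}.
Expanding the product yields: p(z) = z^4 -3·z^3 -40·z^2 + 4·z + 560.
Note conjugate pairs combine to real quadratics: (z − (-4+2i))(z − (-4−2i)) = z² + 8z + 20.
The resulting polynomial has degree 4 and real coefficients as required.

p(z) = z^4 -3·z^3 -40·z^2 + 4·z + 560.


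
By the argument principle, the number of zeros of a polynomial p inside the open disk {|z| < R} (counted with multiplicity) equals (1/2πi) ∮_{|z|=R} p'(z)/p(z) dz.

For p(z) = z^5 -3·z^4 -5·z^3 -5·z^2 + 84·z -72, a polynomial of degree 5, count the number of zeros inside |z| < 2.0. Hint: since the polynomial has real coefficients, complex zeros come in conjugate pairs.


The zeros of p are: 3, 1, (-2 + 2i), (-2 - 2i), 3.
Their magnitudes are: 3, 1, 2.828, 2.828, 3.
Zeros with |z| < R = 2.0: 1.
Count = 1.
By the argument principle, (1/2πi) ∮_{|z|=R} p'(z)/p(z) dz equals exactly this count.

Number of zeros inside |z| < 2.0: 1.


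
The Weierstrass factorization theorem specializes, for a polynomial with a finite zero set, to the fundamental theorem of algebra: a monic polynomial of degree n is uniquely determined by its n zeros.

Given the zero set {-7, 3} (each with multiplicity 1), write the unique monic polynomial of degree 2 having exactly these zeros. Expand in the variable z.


The polynomial is p(z) = ∏_{α ∈ S} (z − α), where S = {-7, 3}.
Expanding the product yields: p(z) = z^2 + 4·z -21.
The resulting polynomial has degree 2 and real coefficients as required.

p(z) = z^2 + 4·z -21.


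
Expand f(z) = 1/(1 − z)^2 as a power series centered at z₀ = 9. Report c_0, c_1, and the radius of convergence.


Let w = z − z₀, so z = z₀ + w.
Then 1 − z = 1 − (z₀ + w) = (1 − z₀) − w = -8 − w.
f(z) = 1/(-8 − w)^2 = (1/(-8)^2) · (1 − w/(-8))^{−2}.
By the binomial series (1−u)^{−2} = Σ_{n≥0} C(n+1, 1) u^n for |u|<1, with u = w/(-8):
  c_n = C(n+1, 1) / (-8)^(n+2).
  c_0 = 1/(-8)^2 = 1/64.
  c_1 = 2/(-8)^3 = -1/256.
The series is valid for |w/d| < 1, i.e. |z − z₀| < |d|.
Radius of convergence: R = |1 − z₀| = |-8| = 8 (distance from z₀ to the singularity z = 1).

c_0 = 1/64, c_1 = -1/256; R = 8.


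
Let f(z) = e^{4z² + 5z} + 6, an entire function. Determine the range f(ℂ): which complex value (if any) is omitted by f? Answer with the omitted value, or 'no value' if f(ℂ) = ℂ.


Little Picard bounds the complement of f(ℂ) to at most one point.
The exponent g(z) = 4z² + 5z is a nonconstant polynomial, hence surjective onto ℂ. So e^{g(z)} takes every value in {e^w : w ∈ ℂ} = ℂ ∖ {0}. Adding 6 shifts the range to ℂ ∖ {6}. f omits exactly 6.

Omitted value: 6.


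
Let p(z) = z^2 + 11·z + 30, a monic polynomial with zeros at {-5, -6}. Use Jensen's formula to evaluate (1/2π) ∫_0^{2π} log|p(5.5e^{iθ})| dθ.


Zeros: -6, -5; r = 5.5.
Inside |z| < r: -5. Outside (|z| ≥ r): -6.
p(0) = 30, so log|p(0)| = log(30) = 3.4012.
Apply Jensen: I(r) = log|p(0)| + Σ_k log(r/|z_k|), summed over zeros inside |z| < r.
  log(r/|z_k|) for z_k = -5: log(5.5/5) = 0.0953
  Outside zeros (-6) contribute nothing to the Jensen sum.
Sum over inside zeros: 0.0953.
I(r) = log|p(0)| + (inside sum) = 3.4012 + 0.0953 = 3.4965.
Note: since some zeros are outside |z| ≤ r, the simplified n·log(r) form does NOT apply — only the inside zeros contribute.

I(r) ≈ 3.4965.


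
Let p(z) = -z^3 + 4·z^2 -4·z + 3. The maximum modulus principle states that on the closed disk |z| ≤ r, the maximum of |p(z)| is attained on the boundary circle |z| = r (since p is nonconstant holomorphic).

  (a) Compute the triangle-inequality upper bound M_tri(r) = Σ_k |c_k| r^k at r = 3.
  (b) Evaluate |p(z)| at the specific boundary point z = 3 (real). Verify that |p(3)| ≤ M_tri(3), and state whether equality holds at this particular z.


Coefficients: c_0 = 3, c_1 = -4, c_2 = 4, c_3 = -1. Radius r = 3.
Part (a). Triangle bound: M_tri(r) = Σ_k |c_k| r^k
  = |3|·3^0 + |-4|·3^1 + |4|·3^2 + |-1|·3^3
  = 3 + 12 + 36 + 27 = 78.
This bounds M(r) := max_{|z|=r} |p(z)| from above; equality holds iff all terms c_k z^k can be made to align in phase at a single z on |z|=r.
Part (b). At z = 3 (real, on the circle |z| = r):
  p(3) = (3)·3^0 + (-4)·3^1 + (4)·3^2 + (-1)·3^3 = 0.
  |p(3)| = 0.
Check: |p(3)| = 0 ≤ 78 = M_tri(3). ✓ Equality does not hold at z = 3 (the coefficients have mixed signs, so the terms do not all align in phase there).

M_tri(3) = 78; |p(3)| = 0; equality at z=3: no.


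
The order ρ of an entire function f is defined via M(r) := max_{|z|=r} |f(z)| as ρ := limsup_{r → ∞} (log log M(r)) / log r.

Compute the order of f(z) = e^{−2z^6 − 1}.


|e^{−2z^6 − 1}| = e^{Re(-2·z^6) + -1} ≤ e^{2|z|^6 + -1} = e^{2r^6 + -1} on |z| = r, so ρ ≤ 6. Choosing z on |z|=r so that -2·z^6 is real positive (always possible by picking arg z appropriately) gives |f(z)| = e^{2r^6 + -1}, matching the bound. The additive constant -1 does not affect log log M(r) ~ 6·log r. Hence ρ = 6.
Therefore ρ = 6.

Order ρ = 6.


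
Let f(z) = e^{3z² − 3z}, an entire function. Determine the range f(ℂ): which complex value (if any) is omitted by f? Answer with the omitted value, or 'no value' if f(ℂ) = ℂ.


Little Picard bounds the complement of f(ℂ) to at most one point.
The exponent g(z) = 3z² − 3z is a nonconstant polynomial, hence surjective onto ℂ. So e^{g(z)} takes every value in {e^w : w ∈ ℂ} = ℂ ∖ {0}. Adding 0 shifts the range to ℂ ∖ {0}. f omits exactly 0.

Omitted value: 0.


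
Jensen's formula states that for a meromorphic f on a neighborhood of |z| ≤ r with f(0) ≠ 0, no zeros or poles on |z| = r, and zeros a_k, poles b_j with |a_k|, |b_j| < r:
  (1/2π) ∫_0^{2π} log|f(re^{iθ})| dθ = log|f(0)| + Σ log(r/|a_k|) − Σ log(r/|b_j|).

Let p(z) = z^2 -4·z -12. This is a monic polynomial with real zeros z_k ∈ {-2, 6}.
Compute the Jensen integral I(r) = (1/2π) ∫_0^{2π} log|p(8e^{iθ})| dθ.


Zeros: -2, 6; r = 8.
Inside |z| < r: -2, 6. Outside (|z| ≥ r): ∅.
p(0) = -12, so log|p(0)| = log(12) = 2.4849.
Apply Jensen: I(r) = log|p(0)| + Σ_k log(r/|z_k|), summed over zeros inside |z| < r.
  log(r/|z_k|) for z_k = -2: log(8/2) = 1.3863
  log(r/|z_k|) for z_k = 6: log(8/6) = 0.2877
Sum over inside zeros: 1.6740.
I(r) = log|p(0)| + (inside sum) = 2.4849 + 1.6740 = 4.1589.
Closed form (all zeros inside, monic): I(r) = n·log(r) = 2·log(8) = 4.1589. ✓

I(r) ≈ 4.1589.


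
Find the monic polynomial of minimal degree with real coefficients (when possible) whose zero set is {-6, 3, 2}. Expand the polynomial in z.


The polynomial is p(z) = ∏_{α ∈ S} (z − α), where S = {-6, 3, 2}.
Expanding the product yields: p(z) = z^3 + z^2 -24·z + 36.
The resulting polynomial has degree 3 and real coefficients as required.

p(z) = z^3 + z^2 -24·z + 36.


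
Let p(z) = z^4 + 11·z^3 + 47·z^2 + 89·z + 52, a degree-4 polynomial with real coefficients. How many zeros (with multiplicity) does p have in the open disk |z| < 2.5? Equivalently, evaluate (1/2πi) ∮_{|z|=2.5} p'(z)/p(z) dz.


The zeros of p are: (-3 + 2i), (-3 - 2i), -1, -4.
Their magnitudes are: 3.606, 3.606, 1, 4.
Zeros with |z| < R = 2.5: -1.
Count = 1.
By the argument principle, (1/2πi) ∮_{|z|=R} p'(z)/p(z) dz equals exactly this count.

Number of zeros inside |z| < 2.5: 1.


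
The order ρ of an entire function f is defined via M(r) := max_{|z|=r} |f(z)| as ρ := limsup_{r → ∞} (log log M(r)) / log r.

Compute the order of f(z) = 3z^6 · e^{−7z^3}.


M(r) = max_{|z|=r} |3|·|z|^6·|e^{−7z^3}| = 3·r^6 · e^{7r^3} (the factors attain their maxima compatibly on |z|=r). Then log M(r) = log 3 + 6·log r + 7r^3, dominated by the last term, so log log M(r) ~ 3·log r. The polynomial factor 3z^6 contributes only a log r term and does not affect the order. ρ = 3.
Therefore ρ = 3.

Order ρ = 3.


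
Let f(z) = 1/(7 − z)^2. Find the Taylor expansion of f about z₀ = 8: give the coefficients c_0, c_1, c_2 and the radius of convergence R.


Let w = z − z₀, so z = z₀ + w.
Then 7 − z = 7 − (z₀ + w) = (7 − z₀) − w = -1 − w.
f(z) = 1/(-1 − w)^2 = (1/(-1)^2) · (1 − w/(-1))^{−2}.
By the binomial series (1−u)^{−2} = Σ_{n≥0} C(n+1, 1) u^n for |u|<1, with u = w/(-1):
  c_n = C(n+1, 1) / (-1)^(n+2).
  c_0 = 1/(-1)^2 = 1.
  c_1 = 2/(-1)^3 = -2.
  c_2 = 3/(-1)^4 = 3.
The series is valid for |w/d| < 1, i.e. |z − z₀| < |d|.
Radius of convergence: R = |7 − z₀| = |-1| = 1 (distance from z₀ to the singularity z = 7).

c_0 = 1, c_1 = -2, c_2 = 3; R = 1.


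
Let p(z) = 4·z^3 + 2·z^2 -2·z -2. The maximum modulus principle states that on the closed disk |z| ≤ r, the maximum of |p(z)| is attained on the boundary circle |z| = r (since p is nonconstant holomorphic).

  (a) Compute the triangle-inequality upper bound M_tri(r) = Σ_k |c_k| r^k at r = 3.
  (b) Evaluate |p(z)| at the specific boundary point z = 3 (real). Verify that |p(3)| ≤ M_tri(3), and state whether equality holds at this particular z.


Coefficients: c_0 = -2, c_1 = -2, c_2 = 2, c_3 = 4. Radius r = 3.
Part (a). Triangle bound: M_tri(r) = Σ_k |c_k| r^k
  = |-2|·3^0 + |-2|·3^1 + |2|·3^2 + |4|·3^3
  = 2 + 6 + 18 + 108 = 134.
This bounds M(r) := max_{|z|=r} |p(z)| from above; equality holds iff all terms c_k z^k can be made to align in phase at a single z on |z|=r.
Part (b). At z = 3 (real, on the circle |z| = r):
  p(3) = (-2)·3^0 + (-2)·3^1 + (2)·3^2 + (4)·3^3 = 118.
  |p(3)| = 118.
Check: |p(3)| = 118 ≤ 134 = M_tri(3). ✓ Equality does not hold at z = 3 (the coefficients have mixed signs, so the terms do not all align in phase there).

M_tri(3) = 134; |p(3)| = 118; equality at z=3: no.


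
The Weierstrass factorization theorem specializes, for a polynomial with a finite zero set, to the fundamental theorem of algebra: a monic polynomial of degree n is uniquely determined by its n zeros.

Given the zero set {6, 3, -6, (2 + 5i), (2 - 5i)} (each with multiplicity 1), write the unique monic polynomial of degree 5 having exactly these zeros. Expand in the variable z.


The polynomial is p(z) = ∏_{α ∈ S} (z − α), where S = {6, 3, -6, (2 + 5i), (2 - 5i)}.
Expanding the product yields: p(z) = z^5 -7·z^4 + 5·z^3 + 165·z^2 -1476·z + 3132.
Note conjugate pairs combine to real quadratics: (z − (2+5i))(z − (2−5i)) = z² − 4z + 29.
The resulting polynomial has degree 5 and real coefficients as required.

p(z) = z^5 -7·z^4 + 5·z^3 + 165·z^2 -1476·z + 3132.


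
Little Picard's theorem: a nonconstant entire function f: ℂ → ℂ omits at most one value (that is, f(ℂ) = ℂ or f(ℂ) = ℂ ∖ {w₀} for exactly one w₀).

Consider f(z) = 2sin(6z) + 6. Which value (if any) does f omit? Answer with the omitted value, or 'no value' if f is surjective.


Little Picard bounds the complement of f(ℂ) to at most one point.
sin is entire and surjective onto ℂ: for every w ∈ ℂ, sin(ζ) = w has a solution ζ ∈ ℂ (e.g., via the complex inverse arcsin). With ζ = 6z this gives z = ζ/(6). Then 2·sin(6z) takes every value in 2·ℂ = ℂ, and adding 6 is a bijection of ℂ. So f is surjective and omits no value. (Note: only on the real line is sin bounded by [−1, 1].)

Omitted value: no value.


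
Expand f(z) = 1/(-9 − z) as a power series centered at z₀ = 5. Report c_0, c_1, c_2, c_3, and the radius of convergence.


Let w = z − z₀, so z = z₀ + w.
Then -9 − z = -9 − (z₀ + w) = (-9 − z₀) − w = -14 − w.
f(z) = 1/(-14 − w) = (1/(-14)) · 1/(1 − w/(-14)) = Σ_{n≥0} w^n / (-14)^(n+1).
So c_n = 1/(-14)^(n+1):
  c_0 = 1/(-14)^1 = -1/14.
  c_1 = 1/(-14)^2 = 1/196.
  c_2 = 1/(-14)^3 = -1/2744.
  c_3 = 1/(-14)^4 = 1/38416.
The series is valid for |w/d| < 1, i.e. |z − z₀| < |d|.
Radius of convergence: R = |-9 − z₀| = |-14| = 14 (distance from z₀ to the singularity z = -9).

c_0 = -1/14, c_1 = 1/196, c_2 = -1/2744, c_3 = 1/38416; R = 14.


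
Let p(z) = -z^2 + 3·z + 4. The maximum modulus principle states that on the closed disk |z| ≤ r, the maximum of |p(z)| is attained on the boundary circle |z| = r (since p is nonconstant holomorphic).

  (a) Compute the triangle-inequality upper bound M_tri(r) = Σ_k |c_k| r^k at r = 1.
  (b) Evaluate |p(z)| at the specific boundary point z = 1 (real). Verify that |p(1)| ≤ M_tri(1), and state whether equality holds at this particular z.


Coefficients: c_0 = 4, c_1 = 3, c_2 = -1. Radius r = 1.
Part (a). Triangle bound: M_tri(r) = Σ_k |c_k| r^k
  = |4|·1^0 + |3|·1^1 + |-1|·1^2
  = 4 + 3 + 1 = 8.
This bounds M(r) := max_{|z|=r} |p(z)| from above; equality holds iff all terms c_k z^k can be made to align in phase at a single z on |z|=r.
Part (b). At z = 1 (real, on the circle |z| = r):
  p(1) = (4)·1^0 + (3)·1^1 + (-1)·1^2 = 6.
  |p(1)| = 6.
Check: |p(1)| = 6 ≤ 8 = M_tri(1). ✓ Equality does not hold at z = 1 (the coefficients have mixed signs, so the terms do not all align in phase there).

M_tri(1) = 8; |p(1)| = 6; equality at z=1: no.


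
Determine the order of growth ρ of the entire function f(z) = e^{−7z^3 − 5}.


|e^{−7z^3 − 5}| = e^{Re(-7·z^3) + -5} ≤ e^{7|z|^3 + -5} = e^{7r^3 + -5} on |z| = r, so ρ ≤ 3. Choosing z on |z|=r so that -7·z^3 is real positive (always possible by picking arg z appropriately) gives |f(z)| = e^{7r^3 + -5}, matching the bound. The additive constant -5 does not affect log log M(r) ~ 3·log r. Hence ρ = 3.
Therefore ρ = 3.

Order ρ = 3.


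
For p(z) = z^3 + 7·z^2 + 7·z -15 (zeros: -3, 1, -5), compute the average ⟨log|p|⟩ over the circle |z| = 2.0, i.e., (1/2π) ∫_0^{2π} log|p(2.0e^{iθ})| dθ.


Zeros: -5, -3, 1; r = 2.0.
Inside |z| < r: 1. Outside (|z| ≥ r): -5, -3.
p(0) = -15, so log|p(0)| = log(15) = 2.7081.
Apply Jensen: I(r) = log|p(0)| + Σ_k log(r/|z_k|), summed over zeros inside |z| < r.
  log(r/|z_k|) for z_k = 1: log(2.0/1) = 0.6931
  Outside zeros (-5, -3) contribute nothing to the Jensen sum.
Sum over inside zeros: 0.6931.
I(r) = log|p(0)| + (inside sum) = 2.7081 + 0.6931 = 3.4012.
Note: since some zeros are outside |z| ≤ r, the simplified n·log(r) form does NOT apply — only the inside zeros contribute.

I(r) ≈ 3.4012.


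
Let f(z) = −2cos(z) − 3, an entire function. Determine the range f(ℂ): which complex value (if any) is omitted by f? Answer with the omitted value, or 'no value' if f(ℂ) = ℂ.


Little Picard bounds the complement of f(ℂ) to at most one point.
cos is entire and surjective onto ℂ: for every w ∈ ℂ, cos(ζ) = w has a solution ζ ∈ ℂ (e.g., via the complex inverse arccos). With ζ = z this gives z = ζ/(1). Then -2·cos(z) takes every value in -2·ℂ = ℂ, and adding -3 is a bijection of ℂ. So f is surjective and omits no value. (Note: only on the real line is cos bounded by [−1, 1].)

Omitted value: no value.


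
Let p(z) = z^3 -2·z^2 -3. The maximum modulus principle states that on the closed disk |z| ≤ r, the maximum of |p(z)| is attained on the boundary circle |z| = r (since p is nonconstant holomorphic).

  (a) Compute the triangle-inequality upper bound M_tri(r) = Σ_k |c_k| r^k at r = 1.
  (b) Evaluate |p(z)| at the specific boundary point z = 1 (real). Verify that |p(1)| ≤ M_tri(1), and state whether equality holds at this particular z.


Coefficients: c_0 = -3, c_1 = 0, c_2 = -2, c_3 = 1. Radius r = 1.
Part (a). Triangle bound: M_tri(r) = Σ_k |c_k| r^k
  = |-3|·1^0 + |0|·1^1 + |-2|·1^2 + |1|·1^3
  = 3 + 0 + 2 + 1 = 6.
This bounds M(r) := max_{|z|=r} |p(z)| from above; equality holds iff all terms c_k z^k can be made to align in phase at a single z on |z|=r.
Part (b). At z = 1 (real, on the circle |z| = r):
  p(1) = (-3)·1^0 + (0)·1^1 + (-2)·1^2 + (1)·1^3 = -4.
  |p(1)| = 4.
Check: |p(1)| = 4 ≤ 6 = M_tri(1). ✓ Equality does not hold at z = 1 (the coefficients have mixed signs, so the terms do not all align in phase there).

M_tri(1) = 6; |p(1)| = 4; equality at z=1: no.
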